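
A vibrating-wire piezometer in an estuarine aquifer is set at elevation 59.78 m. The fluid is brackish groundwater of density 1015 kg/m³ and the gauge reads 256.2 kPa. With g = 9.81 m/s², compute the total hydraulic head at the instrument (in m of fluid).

ψ = P/(ρg) = 256.2×1000 / (1015 × 9.81) = 25.73 m.
h = z + ψ = 59.78 + 25.73 = 85.51 m.

h ≈ 85.51 m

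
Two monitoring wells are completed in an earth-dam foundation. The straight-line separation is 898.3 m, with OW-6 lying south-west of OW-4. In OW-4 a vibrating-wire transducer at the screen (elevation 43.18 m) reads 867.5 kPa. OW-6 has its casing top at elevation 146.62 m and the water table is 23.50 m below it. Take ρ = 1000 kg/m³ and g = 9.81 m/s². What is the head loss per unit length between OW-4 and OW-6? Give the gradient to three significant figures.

Pressure head at OW-4: ψ = P/(ρg) = 867.5×1000 / (1000 × 9.81) = 88.43 m.
Total head at OW-4: h = z + ψ = 43.18 + 88.43 = 131.61 m.
Total head at OW-6: h = 146.62 − 23.50 = 123.12 m.
Head difference: h(OW-4) − h(OW-6) = 131.61 − 123.12 = 8.49 m.
Hydraulic gradient: i = |Δh| / L = 8.49 / 898.3 = 0.00945.

i ≈ 0.00945 m/m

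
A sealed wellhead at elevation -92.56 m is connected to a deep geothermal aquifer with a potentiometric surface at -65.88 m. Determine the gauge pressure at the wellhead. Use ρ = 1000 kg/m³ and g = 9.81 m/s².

P ≈ 262 kPa

Head above the cap: Δh = -65.88 − (-92.56) = 26.68 m.
P = ρgΔh = 1000 × 9.81 × 26.68 = 261731 Pa ≈ 262 kPa.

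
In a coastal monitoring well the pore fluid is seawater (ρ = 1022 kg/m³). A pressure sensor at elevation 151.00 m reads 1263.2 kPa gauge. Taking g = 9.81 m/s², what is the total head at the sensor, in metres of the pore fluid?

ψ = P/(ρg) = 1263.2×1000 / (1022 × 9.81) = 125.99 m.
h = z + ψ = 151.00 + 125.99 = 276.99 m.

h ≈ 276.99 m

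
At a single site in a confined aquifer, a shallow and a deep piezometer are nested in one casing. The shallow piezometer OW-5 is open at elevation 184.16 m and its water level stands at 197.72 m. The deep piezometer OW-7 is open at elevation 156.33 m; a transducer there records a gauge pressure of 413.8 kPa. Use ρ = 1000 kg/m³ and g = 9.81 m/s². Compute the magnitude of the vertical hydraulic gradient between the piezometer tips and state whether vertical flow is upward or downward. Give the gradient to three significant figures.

Total head at OW-5: h = 197.72 m (water level in the standpipe).
Pressure head at OW-7: ψ = P/(ρg) = 413.8×1000 / (1000 × 9.81) = 42.18 m.
Total head at OW-7: h = z + ψ = 156.33 + 42.18 = 198.51 m.
Δh = h(OW-5) − h(OW-7) = 197.72 − 198.51 = -0.79 m.
Vertical separation Δz = 184.16 − 156.33 = 27.83 m.
|i_v| = |Δh| / Δz = 0.79 / 27.83 = 0.0284.
Head is higher in the deep piezometer, so vertical flow is upward (discharge condition).

|i_v| ≈ 0.0284; vertical flow is upward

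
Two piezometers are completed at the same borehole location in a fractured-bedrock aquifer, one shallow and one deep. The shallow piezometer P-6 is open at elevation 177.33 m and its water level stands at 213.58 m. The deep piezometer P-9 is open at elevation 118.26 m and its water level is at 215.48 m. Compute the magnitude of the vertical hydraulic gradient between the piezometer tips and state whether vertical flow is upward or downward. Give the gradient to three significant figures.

|i_v| ≈ 0.0322; vertical flow is upward

Total head at P-6: h = 213.58 m (water level in the standpipe).
Total head at P-9: h = 215.48 m.
Δh = h(P-6) − h(P-9) = 213.58 − 215.48 = -1.90 m.
Vertical separation Δz = 177.33 − 118.26 = 59.07 m.
|i_v| = |Δh| / Δz = 1.90 / 59.07 = 0.0322.
Head is higher in the deep piezometer, so vertical flow is upward (discharge condition).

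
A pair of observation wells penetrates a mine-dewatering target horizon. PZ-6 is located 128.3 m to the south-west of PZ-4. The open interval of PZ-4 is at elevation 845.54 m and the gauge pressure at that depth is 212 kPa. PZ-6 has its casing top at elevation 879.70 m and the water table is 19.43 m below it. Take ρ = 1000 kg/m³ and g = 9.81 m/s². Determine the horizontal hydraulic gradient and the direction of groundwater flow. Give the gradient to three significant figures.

i ≈ 0.0536; groundwater flows toward the south-west

Pressure head at PZ-4: ψ = P/(ρg) = 212×1000 / (1000 × 9.81) = 21.61 m.
Total head at PZ-4: h = z + ψ = 845.54 + 21.61 = 867.15 m.
Total head at PZ-6: h = 879.70 − 19.43 = 860.27 m.
Head difference: h(PZ-4) − h(PZ-6) = 867.15 − 860.27 = 6.88 m.
Hydraulic gradient: i = |Δh| / L = 6.88 / 128.3 = 0.0536.
Flow is from higher to lower head: from PZ-4 toward PZ-6, i.e. toward the south-west.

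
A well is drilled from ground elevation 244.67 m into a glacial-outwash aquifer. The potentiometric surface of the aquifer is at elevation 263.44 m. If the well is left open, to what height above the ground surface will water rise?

Water rises to the potentiometric surface, so the rise above ground = 263.44 − 244.67 = 18.77 m.

≈ 18.77 m above ground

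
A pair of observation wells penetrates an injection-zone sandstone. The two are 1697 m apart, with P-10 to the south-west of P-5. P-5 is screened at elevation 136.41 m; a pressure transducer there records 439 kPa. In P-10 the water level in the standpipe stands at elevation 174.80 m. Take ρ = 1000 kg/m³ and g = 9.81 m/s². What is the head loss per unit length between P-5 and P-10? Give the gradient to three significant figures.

Pressure head at P-5: ψ = P/(ρg) = 439×1000 / (1000 × 9.81) = 44.75 m.
Total head at P-5: h = z + ψ = 136.41 + 44.75 = 181.16 m.
Total head at P-10: h = 174.80 m (water level in the piezometer is the total head).
Head difference: h(P-5) − h(P-10) = 181.16 − 174.80 = 6.36 m.
Hydraulic gradient: i = |Δh| / L = 6.36 / 1697 = 0.00375.

i ≈ 0.00375 m/m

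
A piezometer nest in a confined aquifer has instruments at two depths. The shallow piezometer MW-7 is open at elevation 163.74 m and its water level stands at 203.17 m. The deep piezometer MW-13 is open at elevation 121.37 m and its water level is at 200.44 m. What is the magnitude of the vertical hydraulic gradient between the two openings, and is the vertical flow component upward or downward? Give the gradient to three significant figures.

Total head at MW-7: h = 203.17 m (water level in the standpipe).
Total head at MW-13: h = 200.44 m.
Δh = h(MW-7) − h(MW-13) = 203.17 − 200.44 = 2.73 m.
Vertical separation Δz = 163.74 − 121.37 = 42.37 m.
|i_v| = |Δh| / Δz = 2.73 / 42.37 = 0.0644.
Head is higher in the shallow piezometer, so vertical flow is downward (recharge condition).

|i_v| ≈ 0.0644; vertical flow is downward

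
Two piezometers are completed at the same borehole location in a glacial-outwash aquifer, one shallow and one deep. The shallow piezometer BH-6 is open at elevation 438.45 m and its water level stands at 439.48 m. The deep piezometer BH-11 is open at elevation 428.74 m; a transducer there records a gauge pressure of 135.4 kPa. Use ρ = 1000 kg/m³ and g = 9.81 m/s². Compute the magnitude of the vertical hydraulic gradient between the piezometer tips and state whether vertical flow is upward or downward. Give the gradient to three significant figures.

Total head at BH-6: h = 439.48 m (water level in the standpipe).
Pressure head at BH-11: ψ = P/(ρg) = 135.4×1000 / (1000 × 9.81) = 13.80 m.
Total head at BH-11: h = z + ψ = 428.74 + 13.80 = 442.54 m.
Δh = h(BH-6) − h(BH-11) = 439.48 − 442.54 = -3.06 m.
Vertical separation Δz = 438.45 − 428.74 = 9.71 m.
|i_v| = |Δh| / Δz = 3.06 / 9.71 = 0.315.
Head is higher in the deep piezometer, so vertical flow is upward (discharge condition).

|i_v| ≈ 0.315; vertical flow is upward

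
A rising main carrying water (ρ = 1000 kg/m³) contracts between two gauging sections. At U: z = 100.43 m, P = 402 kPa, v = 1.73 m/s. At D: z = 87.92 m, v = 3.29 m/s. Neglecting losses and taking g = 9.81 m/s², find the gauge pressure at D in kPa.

Pressure head at U: ψ₁ = P₁/(ρg) = 402×1000 / (1000 × 9.81) = 40.98 m.
Velocity heads: v₁²/2g = 1.73²/19.62 = 0.153 m; v₂²/2g = 3.29²/19.62 = 0.552 m.
Total head H = z₁ + ψ₁ + v₁²/2g = 100.43 + 40.98 + 0.153 = 141.56 m.
ψ₂ = H − z₂ − v₂²/2g = 141.56 − 87.92 − 0.552 = 53.09 m.
P₂ = ρgψ₂ = 1000 × 9.81 × 53.09 ≈ 521 kPa.

P₂ ≈ 521 kPa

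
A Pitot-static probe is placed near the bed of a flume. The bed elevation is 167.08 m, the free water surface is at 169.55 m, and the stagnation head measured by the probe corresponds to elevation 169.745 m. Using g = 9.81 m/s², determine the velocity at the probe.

Near the bed, under hydrostatic conditions, the piezometric head (z + ψ) equals the free-surface elevation, 169.55 m.
Velocity head = total − piezometric = 169.745 − 169.55 = 0.195 m.
v = √(2g·h_v) = √(2 × 9.81 × 0.195) = 1.96 m/s.

v ≈ 1.96 m/s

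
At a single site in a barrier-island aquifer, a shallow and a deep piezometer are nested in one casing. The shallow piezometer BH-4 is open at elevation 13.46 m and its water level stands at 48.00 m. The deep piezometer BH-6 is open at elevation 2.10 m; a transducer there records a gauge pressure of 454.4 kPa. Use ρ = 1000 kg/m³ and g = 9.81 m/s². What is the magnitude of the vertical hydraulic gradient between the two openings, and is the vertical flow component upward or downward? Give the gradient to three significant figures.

Total head at BH-4: h = 48.00 m (water level in the standpipe).
Pressure head at BH-6: ψ = P/(ρg) = 454.4×1000 / (1000 × 9.81) = 46.32 m.
Total head at BH-6: h = z + ψ = 2.10 + 46.32 = 48.42 m.
Δh = h(BH-4) − h(BH-6) = 48.00 − 48.42 = -0.42 m.
Vertical separation Δz = 13.46 − 2.10 = 11.36 m.
|i_v| = |Δh| / Δz = 0.42 / 11.36 = 0.0370.
Head is higher in the deep piezometer, so vertical flow is upward (discharge condition).

|i_v| ≈ 0.0370; vertical flow is upward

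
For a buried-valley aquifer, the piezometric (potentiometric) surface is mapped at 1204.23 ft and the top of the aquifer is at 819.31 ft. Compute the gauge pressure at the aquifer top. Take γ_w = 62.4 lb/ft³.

Pressure head at the aquifer top: ψ = h − z = 1204.23 − 819.31 = 384.92 ft.
P = γψ/144 = 62.4 × 384.92 / 144 = 167 psi.

P ≈ 167 psi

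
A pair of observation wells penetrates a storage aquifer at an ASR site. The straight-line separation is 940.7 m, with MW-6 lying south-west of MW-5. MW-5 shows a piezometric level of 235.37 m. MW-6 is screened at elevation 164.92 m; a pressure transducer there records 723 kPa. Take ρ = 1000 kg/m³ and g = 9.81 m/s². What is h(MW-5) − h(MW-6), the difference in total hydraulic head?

Total head at MW-5: h = 235.37 m (water level in the piezometer is the total head).
Pressure head at MW-6: ψ = P/(ρg) = 723×1000 / (1000 × 9.81) = 73.70 m.
Total head at MW-6: h = z + ψ = 164.92 + 73.70 = 238.62 m.
Head difference: h(MW-5) − h(MW-6) = 235.37 − 238.62 = -3.25 m.

Δh ≈ -3.25 m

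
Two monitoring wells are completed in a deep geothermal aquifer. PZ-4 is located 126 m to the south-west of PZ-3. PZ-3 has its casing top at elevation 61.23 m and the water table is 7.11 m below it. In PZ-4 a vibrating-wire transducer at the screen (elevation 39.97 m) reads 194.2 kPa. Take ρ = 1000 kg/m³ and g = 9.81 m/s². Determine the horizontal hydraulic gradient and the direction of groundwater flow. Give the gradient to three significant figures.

i ≈ 0.0448; groundwater flows toward the north-east

Total head at PZ-3: h = 61.23 − 7.11 = 54.12 m.
Pressure head at PZ-4: ψ = P/(ρg) = 194.2×1000 / (1000 × 9.81) = 19.80 m.
Total head at PZ-4: h = z + ψ = 39.97 + 19.80 = 59.77 m.
Head difference: h(PZ-3) − h(PZ-4) = 54.12 − 59.77 = -5.65 m.
Hydraulic gradient: i = |Δh| / L = 5.65 / 126 = 0.0448.
Flow is from higher to lower head: from PZ-4 toward PZ-3, i.e. toward the north-east.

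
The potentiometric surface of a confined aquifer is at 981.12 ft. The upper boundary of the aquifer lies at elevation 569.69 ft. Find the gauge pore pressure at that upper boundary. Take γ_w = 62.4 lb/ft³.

P ≈ 178 psi

Pressure head at the aquifer top: ψ = h − z = 981.12 − 569.69 = 411.43 ft.
P = γψ/144 = 62.4 × 411.43 / 144 = 178 psi.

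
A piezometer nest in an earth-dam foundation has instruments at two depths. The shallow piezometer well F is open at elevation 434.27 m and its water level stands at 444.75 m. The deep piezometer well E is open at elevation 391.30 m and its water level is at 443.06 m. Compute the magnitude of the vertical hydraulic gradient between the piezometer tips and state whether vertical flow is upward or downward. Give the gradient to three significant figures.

|i_v| ≈ 0.0393; vertical flow is downward

Total head at well F: h = 444.75 m (water level in the standpipe).
Total head at well E: h = 443.06 m.
Δh = h(well F) − h(well E) = 444.75 − 443.06 = 1.69 m.
Vertical separation Δz = 434.27 − 391.30 = 42.97 m.
|i_v| = |Δh| / Δz = 1.69 / 42.97 = 0.0393.
Head is higher in the shallow piezometer, so vertical flow is downward (recharge condition).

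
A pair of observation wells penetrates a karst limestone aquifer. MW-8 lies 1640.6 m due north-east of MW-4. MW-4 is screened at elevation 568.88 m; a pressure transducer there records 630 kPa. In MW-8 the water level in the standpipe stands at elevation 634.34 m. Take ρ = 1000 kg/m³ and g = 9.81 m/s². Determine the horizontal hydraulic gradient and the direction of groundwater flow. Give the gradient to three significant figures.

Pressure head at MW-4: ψ = P/(ρg) = 630×1000 / (1000 × 9.81) = 64.22 m.
Total head at MW-4: h = z + ψ = 568.88 + 64.22 = 633.10 m.
Total head at MW-8: h = 634.34 m (water level in the piezometer is the total head).
Head difference: h(MW-4) − h(MW-8) = 633.10 − 634.34 = -1.24 m.
Hydraulic gradient: i = |Δh| / L = 1.24 / 1640.6 = 0.000756.
Flow is from higher to lower head: from MW-8 toward MW-4, i.e. toward the south-west.

i ≈ 0.000756; groundwater flows toward the south-west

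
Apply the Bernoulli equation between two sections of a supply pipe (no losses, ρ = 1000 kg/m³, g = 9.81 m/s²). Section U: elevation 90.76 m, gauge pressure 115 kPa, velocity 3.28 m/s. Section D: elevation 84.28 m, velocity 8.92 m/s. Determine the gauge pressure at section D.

Pressure head at U: ψ₁ = P₁/(ρg) = 115×1000 / (1000 × 9.81) = 11.72 m.
Velocity heads: v₁²/2g = 3.28²/19.62 = 0.548 m; v₂²/2g = 8.92²/19.62 = 4.055 m.
Total head H = z₁ + ψ₁ + v₁²/2g = 90.76 + 11.72 + 0.548 = 103.03 m.
ψ₂ = H − z₂ − v₂²/2g = 103.03 − 84.28 − 4.055 = 14.70 m.
P₂ = ρgψ₂ = 1000 × 9.81 × 14.70 ≈ 144 kPa.

P₂ ≈ 144 kPa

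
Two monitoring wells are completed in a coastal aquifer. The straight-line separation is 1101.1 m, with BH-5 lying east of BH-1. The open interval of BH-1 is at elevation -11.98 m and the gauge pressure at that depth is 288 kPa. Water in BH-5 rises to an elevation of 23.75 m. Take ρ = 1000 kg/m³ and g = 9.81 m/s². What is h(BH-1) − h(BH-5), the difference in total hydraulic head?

Pressure head at BH-1: ψ = P/(ρg) = 288×1000 / (1000 × 9.81) = 29.36 m.
Total head at BH-1: h = z + ψ = -11.98 + 29.36 = 17.38 m.
Total head at BH-5: h = 23.75 m (water level in the piezometer is the total head).
Head difference: h(BH-1) − h(BH-5) = 17.38 − 23.75 = -6.37 m.

Δh ≈ -6.37 m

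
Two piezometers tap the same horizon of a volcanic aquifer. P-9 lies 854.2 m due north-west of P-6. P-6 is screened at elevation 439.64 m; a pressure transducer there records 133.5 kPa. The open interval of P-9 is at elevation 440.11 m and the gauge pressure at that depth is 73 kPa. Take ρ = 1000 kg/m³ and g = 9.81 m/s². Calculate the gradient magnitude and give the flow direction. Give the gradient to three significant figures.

Pressure head at P-6: ψ = P/(ρg) = 133.5×1000 / (1000 × 9.81) = 13.61 m.
Total head at P-6: h = z + ψ = 439.64 + 13.61 = 453.25 m.
Pressure head at P-9: ψ = P/(ρg) = 73×1000 / (1000 × 9.81) = 7.44 m.
Total head at P-9: h = z + ψ = 440.11 + 7.44 = 447.55 m.
Head difference: h(P-6) − h(P-9) = 453.25 − 447.55 = 5.70 m.
Hydraulic gradient: i = |Δh| / L = 5.70 / 854.2 = 0.00667.
Flow is from higher to lower head: from P-6 toward P-9, i.e. toward the north-west.

i ≈ 0.00667; groundwater flows toward the north-west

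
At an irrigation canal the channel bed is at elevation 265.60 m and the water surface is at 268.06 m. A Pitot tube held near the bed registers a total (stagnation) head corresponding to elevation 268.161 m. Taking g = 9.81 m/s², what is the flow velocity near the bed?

Near the bed, under hydrostatic conditions, the piezometric head (z + ψ) equals the free-surface elevation, 268.06 m.
Velocity head = total − piezometric = 268.161 − 268.06 = 0.101 m.
v = √(2g·h_v) = √(2 × 9.81 × 0.101) = 1.41 m/s.

v ≈ 1.41 m/s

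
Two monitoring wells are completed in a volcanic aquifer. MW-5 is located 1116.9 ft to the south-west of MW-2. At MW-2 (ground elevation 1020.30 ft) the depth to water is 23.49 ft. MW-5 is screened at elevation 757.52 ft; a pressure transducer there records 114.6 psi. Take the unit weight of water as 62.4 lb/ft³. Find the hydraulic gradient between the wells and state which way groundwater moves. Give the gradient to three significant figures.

i ≈ 0.0225; groundwater flows toward the north-east

Total head at MW-2: h = 1020.30 − 23.49 = 996.81 ft.
Pressure head at MW-5: ψ = 144·P/γ = 144 × 114.6 / 62.4 = 264.46 ft.
Total head at MW-5: h = z + ψ = 757.52 + 264.46 = 1021.98 ft.
Head difference: h(MW-2) − h(MW-5) = 996.81 − 1021.98 = -25.17 ft.
Hydraulic gradient: i = |Δh| / L = 25.17 / 1116.9 = 0.0225.
Flow is from higher to lower head: from MW-5 toward MW-2, i.e. toward the north-east.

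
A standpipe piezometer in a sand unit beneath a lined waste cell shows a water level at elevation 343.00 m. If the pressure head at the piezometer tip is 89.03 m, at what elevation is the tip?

z = h − ψ = 343.00 − 89.03 = 253.97 m.

z ≈ 253.97 m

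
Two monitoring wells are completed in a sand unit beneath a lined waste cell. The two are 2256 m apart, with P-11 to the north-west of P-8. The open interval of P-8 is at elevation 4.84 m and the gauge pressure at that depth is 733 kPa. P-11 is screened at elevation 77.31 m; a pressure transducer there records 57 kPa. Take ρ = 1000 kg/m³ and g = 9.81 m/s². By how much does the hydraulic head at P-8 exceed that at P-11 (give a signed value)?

Pressure head at P-8: ψ = P/(ρg) = 733×1000 / (1000 × 9.81) = 74.72 m.
Total head at P-8: h = z + ψ = 4.84 + 74.72 = 79.56 m.
Pressure head at P-11: ψ = P/(ρg) = 57×1000 / (1000 × 9.81) = 5.81 m.
Total head at P-11: h = z + ψ = 77.31 + 5.81 = 83.12 m.
Head difference: h(P-8) − h(P-11) = 79.56 − 83.12 = -3.56 m.

Δh ≈ -3.56 m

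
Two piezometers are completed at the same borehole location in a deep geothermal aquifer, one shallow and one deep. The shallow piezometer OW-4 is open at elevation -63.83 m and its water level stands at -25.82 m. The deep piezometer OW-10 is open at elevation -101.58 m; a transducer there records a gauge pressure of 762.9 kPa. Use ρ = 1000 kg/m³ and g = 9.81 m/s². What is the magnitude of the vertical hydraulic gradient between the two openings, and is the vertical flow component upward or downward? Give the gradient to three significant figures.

Total head at OW-4: h = -25.82 m (water level in the standpipe).
Pressure head at OW-10: ψ = P/(ρg) = 762.9×1000 / (1000 × 9.81) = 77.77 m.
Total head at OW-10: h = z + ψ = -101.58 + 77.77 = -23.81 m.
Δh = h(OW-4) − h(OW-10) = -25.82 − (-23.81) = -2.01 m.
Vertical separation Δz = -63.83 − (-101.58) = 37.75 m.
|i_v| = |Δh| / Δz = 2.01 / 37.75 = 0.0532.
Head is higher in the deep piezometer, so vertical flow is upward (discharge condition).

|i_v| ≈ 0.0532; vertical flow is upward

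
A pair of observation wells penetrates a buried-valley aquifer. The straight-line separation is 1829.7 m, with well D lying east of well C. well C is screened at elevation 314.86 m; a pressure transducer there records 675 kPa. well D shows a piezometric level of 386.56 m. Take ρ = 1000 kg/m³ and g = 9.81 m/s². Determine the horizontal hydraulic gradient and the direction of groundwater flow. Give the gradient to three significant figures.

Pressure head at well C: ψ = P/(ρg) = 675×1000 / (1000 × 9.81) = 68.81 m.
Total head at well C: h = z + ψ = 314.86 + 68.81 = 383.67 m.
Total head at well D: h = 386.56 m (water level in the piezometer is the total head).
Head difference: h(well C) − h(well D) = 383.67 − 386.56 = -2.89 m.
Hydraulic gradient: i = |Δh| / L = 2.89 / 1829.7 = 0.00158.
Flow is from higher to lower head: from well D toward well C, i.e. toward the west.

i ≈ 0.00158; groundwater flows toward the west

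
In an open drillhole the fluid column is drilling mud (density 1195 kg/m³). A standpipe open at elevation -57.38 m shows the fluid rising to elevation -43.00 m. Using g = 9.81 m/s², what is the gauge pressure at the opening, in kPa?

P ≈ 169 kPa

Pressure head ψ = h − z = -43.00 − (-57.38) = 14.38 m.
P = ρgψ = 1195 × 9.81 × 14.38 = 168576 Pa ≈ 169 kPa.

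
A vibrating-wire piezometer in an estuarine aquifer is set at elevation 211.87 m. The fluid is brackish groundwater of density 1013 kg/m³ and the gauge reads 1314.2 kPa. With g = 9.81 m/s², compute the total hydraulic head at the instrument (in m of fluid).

ψ = P/(ρg) = 1314.2×1000 / (1013 × 9.81) = 132.25 m.
h = z + ψ = 211.87 + 132.25 = 344.12 m.

h ≈ 344.12 m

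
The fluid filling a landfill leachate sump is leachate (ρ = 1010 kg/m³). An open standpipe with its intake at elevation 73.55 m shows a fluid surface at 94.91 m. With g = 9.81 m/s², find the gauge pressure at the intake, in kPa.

Pressure head ψ = h − z = 94.91 − 73.55 = 21.36 m.
P = ρgψ = 1010 × 9.81 × 21.36 = 211637 Pa ≈ 212 kPa.

P ≈ 212 kPa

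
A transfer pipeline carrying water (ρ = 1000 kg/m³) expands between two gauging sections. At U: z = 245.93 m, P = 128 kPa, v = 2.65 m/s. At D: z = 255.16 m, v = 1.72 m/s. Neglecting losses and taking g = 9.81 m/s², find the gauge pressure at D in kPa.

P₂ ≈ 39.5 kPa

Pressure head at U: ψ₁ = P₁/(ρg) = 128×1000 / (1000 × 9.81) = 13.05 m.
Velocity heads: v₁²/2g = 2.65²/19.62 = 0.358 m; v₂²/2g = 1.72²/19.62 = 0.151 m.
Total head H = z₁ + ψ₁ + v₁²/2g = 245.93 + 13.05 + 0.358 = 259.34 m.
ψ₂ = H − z₂ − v₂²/2g = 259.34 − 255.16 − 0.151 = 4.03 m.
P₂ = ρgψ₂ = 1000 × 9.81 × 4.03 ≈ 39.5 kPa.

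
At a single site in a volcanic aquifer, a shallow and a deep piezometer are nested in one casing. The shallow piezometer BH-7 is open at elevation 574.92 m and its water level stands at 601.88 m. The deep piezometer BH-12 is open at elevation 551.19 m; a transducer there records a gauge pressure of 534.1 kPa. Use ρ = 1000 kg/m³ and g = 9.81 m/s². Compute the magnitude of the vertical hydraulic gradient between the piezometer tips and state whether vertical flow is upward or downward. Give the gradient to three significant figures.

|i_v| ≈ 0.158; vertical flow is upward

Total head at BH-7: h = 601.88 m (water level in the standpipe).
Pressure head at BH-12: ψ = P/(ρg) = 534.1×1000 / (1000 × 9.81) = 54.44 m.
Total head at BH-12: h = z + ψ = 551.19 + 54.44 = 605.63 m.
Δh = h(BH-7) − h(BH-12) = 601.88 − 605.63 = -3.75 m.
Vertical separation Δz = 574.92 − 551.19 = 23.73 m.
|i_v| = |Δh| / Δz = 3.75 / 23.73 = 0.158.
Head is higher in the deep piezometer, so vertical flow is upward (discharge condition).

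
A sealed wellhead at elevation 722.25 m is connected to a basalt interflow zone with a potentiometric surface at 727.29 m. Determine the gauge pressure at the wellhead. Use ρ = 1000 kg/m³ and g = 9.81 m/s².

P ≈ 49.4 kPa

Head above the cap: Δh = 727.29 − 722.25 = 5.04 m.
P = ρgΔh = 1000 × 9.81 × 5.04 = 49442 Pa ≈ 49.4 kPa.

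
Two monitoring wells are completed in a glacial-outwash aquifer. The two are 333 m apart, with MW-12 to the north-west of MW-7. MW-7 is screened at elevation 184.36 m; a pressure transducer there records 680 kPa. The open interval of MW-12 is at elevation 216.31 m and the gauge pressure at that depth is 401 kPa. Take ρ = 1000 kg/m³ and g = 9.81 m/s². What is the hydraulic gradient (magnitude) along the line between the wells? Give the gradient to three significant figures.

i ≈ 0.0105

Pressure head at MW-7: ψ = P/(ρg) = 680×1000 / (1000 × 9.81) = 69.32 m.
Total head at MW-7: h = z + ψ = 184.36 + 69.32 = 253.68 m.
Pressure head at MW-12: ψ = P/(ρg) = 401×1000 / (1000 × 9.81) = 40.88 m.
Total head at MW-12: h = z + ψ = 216.31 + 40.88 = 257.19 m.
Head difference: h(MW-7) − h(MW-12) = 253.68 − 257.19 = -3.51 m.
Hydraulic gradient: i = |Δh| / L = 3.51 / 333 = 0.0105.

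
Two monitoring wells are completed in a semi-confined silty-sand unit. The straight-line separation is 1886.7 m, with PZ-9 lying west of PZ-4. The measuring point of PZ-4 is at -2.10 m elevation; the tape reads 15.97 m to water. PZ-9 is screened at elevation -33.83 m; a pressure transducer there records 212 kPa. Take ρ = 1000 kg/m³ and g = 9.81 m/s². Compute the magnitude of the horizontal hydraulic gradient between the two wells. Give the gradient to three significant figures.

Total head at PZ-4: h = -2.10 − 15.97 = -18.07 m.
Pressure head at PZ-9: ψ = P/(ρg) = 212×1000 / (1000 × 9.81) = 21.61 m.
Total head at PZ-9: h = z + ψ = -33.83 + 21.61 = -12.22 m.
Head difference: h(PZ-4) − h(PZ-9) = -18.07 − (-12.22) = -5.85 m.
Hydraulic gradient: i = |Δh| / L = 5.85 / 1886.7 = 0.00310.

i ≈ 0.00310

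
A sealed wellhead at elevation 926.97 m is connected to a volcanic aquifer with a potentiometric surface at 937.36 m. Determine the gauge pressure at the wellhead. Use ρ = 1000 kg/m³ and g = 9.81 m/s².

Head above the cap: Δh = 937.36 − 926.97 = 10.39 m.
P = ρgΔh = 1000 × 9.81 × 10.39 = 101926 Pa ≈ 102 kPa.

P ≈ 102 kPa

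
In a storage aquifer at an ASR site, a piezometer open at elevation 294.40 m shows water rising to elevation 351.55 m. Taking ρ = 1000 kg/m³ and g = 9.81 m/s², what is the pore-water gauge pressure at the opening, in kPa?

P ≈ 561 kPa

Pressure head ψ = h − z = 351.55 − 294.40 = 57.15 m.
P = ρgψ = 1000 × 9.81 × 57.15 = 560642 Pa ≈ 561 kPa.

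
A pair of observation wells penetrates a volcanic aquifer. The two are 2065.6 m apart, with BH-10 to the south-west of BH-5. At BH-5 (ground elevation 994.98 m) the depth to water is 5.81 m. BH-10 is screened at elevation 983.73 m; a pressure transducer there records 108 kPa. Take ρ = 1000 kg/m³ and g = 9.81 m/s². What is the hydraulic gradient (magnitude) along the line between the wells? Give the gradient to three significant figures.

Total head at BH-5: h = 994.98 − 5.81 = 989.17 m.
Pressure head at BH-10: ψ = P/(ρg) = 108×1000 / (1000 × 9.81) = 11.01 m.
Total head at BH-10: h = z + ψ = 983.73 + 11.01 = 994.74 m.
Head difference: h(BH-5) − h(BH-10) = 989.17 − 994.74 = -5.57 m.
Hydraulic gradient: i = |Δh| / L = 5.57 / 2065.6 = 0.00270.

i ≈ 0.00270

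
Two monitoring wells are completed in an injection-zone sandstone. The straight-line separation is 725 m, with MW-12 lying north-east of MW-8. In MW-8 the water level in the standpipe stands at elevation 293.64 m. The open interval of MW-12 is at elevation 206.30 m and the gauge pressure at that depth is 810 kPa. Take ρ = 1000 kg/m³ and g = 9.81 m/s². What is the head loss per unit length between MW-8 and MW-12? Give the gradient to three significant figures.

Total head at MW-8: h = 293.64 m (water level in the piezometer is the total head).
Pressure head at MW-12: ψ = P/(ρg) = 810×1000 / (1000 × 9.81) = 82.57 m.
Total head at MW-12: h = z + ψ = 206.30 + 82.57 = 288.87 m.
Head difference: h(MW-8) − h(MW-12) = 293.64 − 288.87 = 4.77 m.
Hydraulic gradient: i = |Δh| / L = 4.77 / 725 = 0.00658.

i ≈ 0.00658 m/m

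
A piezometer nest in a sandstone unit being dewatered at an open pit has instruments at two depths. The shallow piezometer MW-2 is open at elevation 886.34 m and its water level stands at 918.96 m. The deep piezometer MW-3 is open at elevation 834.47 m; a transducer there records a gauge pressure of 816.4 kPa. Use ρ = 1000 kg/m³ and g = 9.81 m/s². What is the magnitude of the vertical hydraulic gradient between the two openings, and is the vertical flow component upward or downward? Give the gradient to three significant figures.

Total head at MW-2: h = 918.96 m (water level in the standpipe).
Pressure head at MW-3: ψ = P/(ρg) = 816.4×1000 / (1000 × 9.81) = 83.22 m.
Total head at MW-3: h = z + ψ = 834.47 + 83.22 = 917.69 m.
Δh = h(MW-2) − h(MW-3) = 918.96 − 917.69 = 1.27 m.
Vertical separation Δz = 886.34 − 834.47 = 51.87 m.
|i_v| = |Δh| / Δz = 1.27 / 51.87 = 0.0245.
Head is higher in the shallow piezometer, so vertical flow is downward (recharge condition).

|i_v| ≈ 0.0245; vertical flow is downward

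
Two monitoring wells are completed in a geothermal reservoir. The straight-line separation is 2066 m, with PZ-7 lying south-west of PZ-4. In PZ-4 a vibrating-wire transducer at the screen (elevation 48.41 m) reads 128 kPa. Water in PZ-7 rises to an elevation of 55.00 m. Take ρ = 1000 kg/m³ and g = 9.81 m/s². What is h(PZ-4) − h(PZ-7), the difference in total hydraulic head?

Pressure head at PZ-4: ψ = P/(ρg) = 128×1000 / (1000 × 9.81) = 13.05 m.
Total head at PZ-4: h = z + ψ = 48.41 + 13.05 = 61.46 m.
Total head at PZ-7: h = 55.00 m (water level in the piezometer is the total head).
Head difference: h(PZ-4) − h(PZ-7) = 61.46 − 55.00 = 6.46 m.

Δh ≈ 6.46 m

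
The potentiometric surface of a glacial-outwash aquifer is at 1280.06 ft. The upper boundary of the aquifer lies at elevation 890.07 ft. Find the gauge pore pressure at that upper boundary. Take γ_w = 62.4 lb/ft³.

P ≈ 169 psi

Pressure head at the aquifer top: ψ = h − z = 1280.06 − 890.07 = 389.99 ft.
P = γψ/144 = 62.4 × 389.99 / 144 = 169 psi.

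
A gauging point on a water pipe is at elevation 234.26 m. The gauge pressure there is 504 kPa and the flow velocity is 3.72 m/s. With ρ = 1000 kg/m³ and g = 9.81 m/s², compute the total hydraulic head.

Pressure head ψ = P/(ρg) = 504×1000 / (1000 × 9.81) = 51.38 m.
Velocity head = v²/(2g) = 3.72² / (2 × 9.81) = 0.705 m.
h = z + ψ + v²/(2g) = 234.26 + 51.38 + 0.705 = 286.34 m.

h ≈ 286.34 m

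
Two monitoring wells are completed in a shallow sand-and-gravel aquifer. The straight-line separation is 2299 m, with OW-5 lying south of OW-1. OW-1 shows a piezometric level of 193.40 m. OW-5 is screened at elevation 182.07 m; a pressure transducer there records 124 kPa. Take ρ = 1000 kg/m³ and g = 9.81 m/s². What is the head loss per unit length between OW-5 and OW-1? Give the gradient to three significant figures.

i ≈ 0.000570 m/m

Total head at OW-1: h = 193.40 m (water level in the piezometer is the total head).
Pressure head at OW-5: ψ = P/(ρg) = 124×1000 / (1000 × 9.81) = 12.64 m.
Total head at OW-5: h = z + ψ = 182.07 + 12.64 = 194.71 m.
Head difference: h(OW-1) − h(OW-5) = 193.40 − 194.71 = -1.31 m.
Hydraulic gradient: i = |Δh| / L = 1.31 / 2299 = 0.000570.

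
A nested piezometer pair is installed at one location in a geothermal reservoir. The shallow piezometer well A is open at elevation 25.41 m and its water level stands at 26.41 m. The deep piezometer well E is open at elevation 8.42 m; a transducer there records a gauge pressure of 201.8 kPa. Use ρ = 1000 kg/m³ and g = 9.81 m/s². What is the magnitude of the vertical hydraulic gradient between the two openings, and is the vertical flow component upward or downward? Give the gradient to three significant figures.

Total head at well A: h = 26.41 m (water level in the standpipe).
Pressure head at well E: ψ = P/(ρg) = 201.8×1000 / (1000 × 9.81) = 20.57 m.
Total head at well E: h = z + ψ = 8.42 + 20.57 = 28.99 m.
Δh = h(well A) − h(well E) = 26.41 − 28.99 = -2.58 m.
Vertical separation Δz = 25.41 − 8.42 = 16.99 m.
|i_v| = |Δh| / Δz = 2.58 / 16.99 = 0.152.
Head is higher in the deep piezometer, so vertical flow is upward (discharge condition).

|i_v| ≈ 0.152; vertical flow is upward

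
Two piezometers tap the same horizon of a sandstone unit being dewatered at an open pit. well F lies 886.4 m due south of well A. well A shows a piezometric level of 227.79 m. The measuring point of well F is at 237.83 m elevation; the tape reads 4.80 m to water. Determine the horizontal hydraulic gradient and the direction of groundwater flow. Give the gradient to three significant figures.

i ≈ 0.00591; groundwater flows toward the north

Total head at well A: h = 227.79 m (water level in the piezometer is the total head).
Total head at well F: h = 237.83 − 4.80 = 233.03 m.
Head difference: h(well A) − h(well F) = 227.79 − 233.03 = -5.24 m.
Hydraulic gradient: i = |Δh| / L = 5.24 / 886.4 = 0.00591.
Flow is from higher to lower head: from well F toward well A, i.e. toward the north.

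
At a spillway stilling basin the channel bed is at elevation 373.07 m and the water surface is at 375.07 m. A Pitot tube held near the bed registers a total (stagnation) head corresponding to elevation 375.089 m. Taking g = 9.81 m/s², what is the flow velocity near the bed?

v ≈ 0.611 m/s

Near the bed, under hydrostatic conditions, the piezometric head (z + ψ) equals the free-surface elevation, 375.07 m.
Velocity head = total − piezometric = 375.089 − 375.07 = 0.019 m.
v = √(2g·h_v) = √(2 × 9.81 × 0.019) = 0.611 m/s.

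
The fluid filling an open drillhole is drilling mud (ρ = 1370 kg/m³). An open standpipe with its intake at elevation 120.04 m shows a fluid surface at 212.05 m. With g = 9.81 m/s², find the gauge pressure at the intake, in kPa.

P ≈ 1240 kPa

Pressure head ψ = h − z = 212.05 − 120.04 = 92.01 m.
P = ρgψ = 1370 × 9.81 × 92.01 = 1236587 Pa ≈ 1240 kPa.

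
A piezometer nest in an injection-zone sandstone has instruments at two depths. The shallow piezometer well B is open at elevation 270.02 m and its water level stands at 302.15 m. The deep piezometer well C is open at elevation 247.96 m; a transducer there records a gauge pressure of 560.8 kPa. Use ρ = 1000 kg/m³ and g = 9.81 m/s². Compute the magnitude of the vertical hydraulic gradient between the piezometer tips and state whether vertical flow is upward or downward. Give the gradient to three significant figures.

Total head at well B: h = 302.15 m (water level in the standpipe).
Pressure head at well C: ψ = P/(ρg) = 560.8×1000 / (1000 × 9.81) = 57.17 m.
Total head at well C: h = z + ψ = 247.96 + 57.17 = 305.13 m.
Δh = h(well B) − h(well C) = 302.15 − 305.13 = -2.98 m.
Vertical separation Δz = 270.02 − 247.96 = 22.06 m.
|i_v| = |Δh| / Δz = 2.98 / 22.06 = 0.135.
Head is higher in the deep piezometer, so vertical flow is upward (discharge condition).

|i_v| ≈ 0.135; vertical flow is upward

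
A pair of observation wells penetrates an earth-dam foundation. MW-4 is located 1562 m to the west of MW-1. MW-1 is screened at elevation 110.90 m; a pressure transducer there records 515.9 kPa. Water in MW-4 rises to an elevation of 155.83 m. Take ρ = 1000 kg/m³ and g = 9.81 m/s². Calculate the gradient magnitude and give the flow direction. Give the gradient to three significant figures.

i ≈ 0.00490; groundwater flows toward the west

Pressure head at MW-1: ψ = P/(ρg) = 515.9×1000 / (1000 × 9.81) = 52.59 m.
Total head at MW-1: h = z + ψ = 110.90 + 52.59 = 163.49 m.
Total head at MW-4: h = 155.83 m (water level in the piezometer is the total head).
Head difference: h(MW-1) − h(MW-4) = 163.49 − 155.83 = 7.66 m.
Hydraulic gradient: i = |Δh| / L = 7.66 / 1562 = 0.00490.
Flow is from higher to lower head: from MW-1 toward MW-4, i.e. toward the west.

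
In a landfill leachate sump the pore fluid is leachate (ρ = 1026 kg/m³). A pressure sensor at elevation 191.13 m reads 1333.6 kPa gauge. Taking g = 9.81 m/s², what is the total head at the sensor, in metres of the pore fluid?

h ≈ 323.63 m

ψ = P/(ρg) = 1333.6×1000 / (1026 × 9.81) = 132.50 m.
h = z + ψ = 191.13 + 132.50 = 323.63 m.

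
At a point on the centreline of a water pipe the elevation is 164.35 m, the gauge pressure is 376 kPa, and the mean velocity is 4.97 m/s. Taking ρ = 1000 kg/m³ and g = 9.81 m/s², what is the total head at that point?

h ≈ 203.94 m

Pressure head ψ = P/(ρg) = 376×1000 / (1000 × 9.81) = 38.33 m.
Velocity head = v²/(2g) = 4.97² / (2 × 9.81) = 1.259 m.
h = z + ψ + v²/(2g) = 164.35 + 38.33 + 1.259 = 203.94 m.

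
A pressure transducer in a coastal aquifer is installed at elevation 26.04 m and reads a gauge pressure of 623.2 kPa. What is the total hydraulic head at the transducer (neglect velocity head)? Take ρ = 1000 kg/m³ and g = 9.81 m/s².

ψ = P/(ρg) = 623.2×1000 / (1000 × 9.81) = 63.53 m.
h = z + ψ = 26.04 + 63.53 = 89.57 m.

h ≈ 89.57 m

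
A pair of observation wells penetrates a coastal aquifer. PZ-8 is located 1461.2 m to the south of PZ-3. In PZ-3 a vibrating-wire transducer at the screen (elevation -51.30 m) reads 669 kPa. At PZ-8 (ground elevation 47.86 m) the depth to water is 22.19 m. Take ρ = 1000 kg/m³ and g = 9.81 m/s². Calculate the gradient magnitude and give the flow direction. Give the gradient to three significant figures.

i ≈ 0.00600; groundwater flows toward the north

Pressure head at PZ-3: ψ = P/(ρg) = 669×1000 / (1000 × 9.81) = 68.20 m.
Total head at PZ-3: h = z + ψ = -51.30 + 68.20 = 16.90 m.
Total head at PZ-8: h = 47.86 − 22.19 = 25.67 m.
Head difference: h(PZ-3) − h(PZ-8) = 16.90 − 25.67 = -8.77 m.
Hydraulic gradient: i = |Δh| / L = 8.77 / 1461.2 = 0.00600.
Flow is from higher to lower head: from PZ-8 toward PZ-3, i.e. toward the north.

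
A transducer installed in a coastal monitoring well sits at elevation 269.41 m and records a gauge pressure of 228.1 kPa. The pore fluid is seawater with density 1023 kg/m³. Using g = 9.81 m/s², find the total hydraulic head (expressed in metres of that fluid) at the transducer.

ψ = P/(ρg) = 228.1×1000 / (1023 × 9.81) = 22.73 m.
h = z + ψ = 269.41 + 22.73 = 292.14 m.

h ≈ 292.14 m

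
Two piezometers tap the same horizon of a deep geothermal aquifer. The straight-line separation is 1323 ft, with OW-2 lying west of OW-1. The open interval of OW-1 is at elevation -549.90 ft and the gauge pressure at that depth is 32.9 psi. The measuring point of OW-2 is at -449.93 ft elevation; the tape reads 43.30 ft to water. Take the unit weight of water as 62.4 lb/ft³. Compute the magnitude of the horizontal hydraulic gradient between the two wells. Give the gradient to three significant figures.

i ≈ 0.0146

Pressure head at OW-1: ψ = 144·P/γ = 144 × 32.9 / 62.4 = 75.92 ft.
Total head at OW-1: h = z + ψ = -549.90 + 75.92 = -473.98 ft.
Total head at OW-2: h = -449.93 − 43.30 = -493.23 ft.
Head difference: h(OW-1) − h(OW-2) = -473.98 − (-493.23) = 19.25 ft.
Hydraulic gradient: i = |Δh| / L = 19.25 / 1323 = 0.0146.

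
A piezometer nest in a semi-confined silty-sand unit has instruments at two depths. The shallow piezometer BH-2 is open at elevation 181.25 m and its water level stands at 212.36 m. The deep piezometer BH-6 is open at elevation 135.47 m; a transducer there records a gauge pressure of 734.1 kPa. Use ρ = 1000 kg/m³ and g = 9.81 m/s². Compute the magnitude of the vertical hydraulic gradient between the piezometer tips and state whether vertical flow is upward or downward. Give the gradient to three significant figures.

|i_v| ≈ 0.0450; vertical flow is downward

Total head at BH-2: h = 212.36 m (water level in the standpipe).
Pressure head at BH-6: ψ = P/(ρg) = 734.1×1000 / (1000 × 9.81) = 74.83 m.
Total head at BH-6: h = z + ψ = 135.47 + 74.83 = 210.30 m.
Δh = h(BH-2) − h(BH-6) = 212.36 − 210.30 = 2.06 m.
Vertical separation Δz = 181.25 − 135.47 = 45.78 m.
|i_v| = |Δh| / Δz = 2.06 / 45.78 = 0.0450.
Head is higher in the shallow piezometer, so vertical flow is downward (recharge condition).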